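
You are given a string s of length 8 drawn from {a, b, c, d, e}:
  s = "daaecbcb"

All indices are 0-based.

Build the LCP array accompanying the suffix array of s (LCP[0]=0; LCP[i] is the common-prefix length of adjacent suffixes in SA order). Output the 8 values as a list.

[0, 1, 0, 1, 0, 2, 0, 0]

rank→(start, suffix):
  0 → (1, 'aaecbcb')
  1 → (2, 'aecbcb')
  2 → (7, 'b')
  3 → (5, 'bcb')
  4 → (6, 'cb')
  5 → (4, 'cbcb')
  6 → (0, 'daaecbcb')
  7 → (3, 'ecbcb')

SA = [1, 2, 7, 5, 6, 4, 0, 3]
rank  pair      lcp
   1  s[1:],s[2:]  1  'a'
   2  s[2:],s[7:]  0  ''
   3  s[7:],s[5:]  1  'b'
   4  s[5:],s[6:]  0  ''
   5  s[6:],s[4:]  2  'cb'
   6  s[4:],s[0:]  0  ''
   7  s[0:],s[3:]  0  ''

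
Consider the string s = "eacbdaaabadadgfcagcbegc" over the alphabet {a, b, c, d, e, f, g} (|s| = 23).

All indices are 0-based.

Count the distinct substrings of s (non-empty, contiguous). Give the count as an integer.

255

sorted suffixes:
  #0 SA[0]=5  'aaabadadgfcagcbegc'
  #1 SA[1]=6  'aabadadgfcagcbegc'
  #2 SA[2]=7  'abadadgfcagcbegc'
  #3 SA[3]=1  'acbdaaabadadgfcagcbegc'
  #4 SA[4]=9  'adadgfcagcbegc'
  #5 SA[5]=11  'adgfcagcbegc'
  #6 SA[6]=16  'agcbegc'
  #7 SA[7]=8  'badadgfcagcbegc'
  #8 SA[8]=3  'bdaaabadadgfcagcbegc'
  #9 SA[9]=19  'begc'
  #10 SA[10]=22  'c'
  #11 SA[11]=15  'cagcbegc'
  #12 SA[12]=2  'cbdaaabadadgfcagcbegc'
  #13 SA[13]=18  'cbegc'
  #14 SA[14]=4  'daaabadadgfcagcbegc'
  #15 SA[15]=10  'dadgfcagcbegc'
  #16 SA[16]=12  'dgfcagcbegc'
  #17 SA[17]=0  'eacbdaaabadadgfcagcbegc'
  #18 SA[18]=20  'egc'
  #19 SA[19]=14  'fcagcbegc'
  #20 SA[20]=21  'gc'
  #21 SA[21]=17  'gcbegc'
  #22 SA[22]=13  'gfcagcbegc'

SA = [5, 6, 7, 1, 9, 11, 16, 8, 3, 19, 22, 15, 2, 18, 4, 10, 12, 0, 20, 14, 21, 17, 13]
rank  pair      lcp
   1  s[5:],s[6:]  2  'aa'
   2  s[6:],s[7:]  1  'a'
   3  s[7:],s[1:]  1  'a'
   4  s[1:],s[9:]  1  'a'
   5  s[9:],s[11:]  2  'ad'
   6  s[11:],s[16:]  1  'a'
   7  s[16:],s[8:]  0  ''
   8  s[8:],s[3:]  1  'b'
   9  s[3:],s[19:]  1  'b'
  10  s[19:],s[22:]  0  ''
  11  s[22:],s[15:]  1  'c'
  12  s[15:],s[2:]  1  'c'
  13  s[2:],s[18:]  2  'cb'
  14  s[18:],s[4:]  0  ''
  15  s[4:],s[10:]  2  'da'
  16  s[10:],s[12:]  1  'd'
  17  s[12:],s[0:]  0  ''
  18  s[0:],s[20:]  1  'e'
  19  s[20:],s[14:]  0  ''
  20  s[14:],s[21:]  0  ''
  21  s[21:],s[17:]  2  'gc'
  22  s[17:],s[13:]  1  'g'

n(n+1)/2 = 23·24/2 = 276
Σ LCP = 0 + 2 + 1 + 1 + 1 + 2 + 1 + 0 + 1 + 1 + 0 + 1 + 1 + 2 + 0 + 2 + 1 + 0 + 1 + 0 + 0 + 2 + 1 = 21
distinct = 276 − 21 = 255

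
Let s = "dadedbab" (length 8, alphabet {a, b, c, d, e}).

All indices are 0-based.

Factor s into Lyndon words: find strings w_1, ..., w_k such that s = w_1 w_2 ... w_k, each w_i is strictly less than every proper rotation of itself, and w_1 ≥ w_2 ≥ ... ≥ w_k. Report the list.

["d", "adedb", "ab"]

emit factor 1: 'd' (i=0, period=1)
emit factor 2: 'adedb' (i=1, period=5)
emit factor 3: 'ab' (i=6, period=2)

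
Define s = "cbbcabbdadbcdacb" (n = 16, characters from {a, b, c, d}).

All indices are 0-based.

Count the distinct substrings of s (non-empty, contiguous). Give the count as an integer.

120

sorted suffixes:
  #0 SA[0]=4  'abbdadbcdacb'
  #1 SA[1]=13  'acb'
  #2 SA[2]=8  'adbcdacb'
  #3 SA[3]=15  'b'
  #4 SA[4]=1  'bbcabbdadbcdacb'
  #5 SA[5]=5  'bbdadbcdacb'
  #6 SA[6]=2  'bcabbdadbcdacb'
  #7 SA[7]=10  'bcdacb'
  #8 SA[8]=6  'bdadbcdacb'
  #9 SA[9]=3  'cabbdadbcdacb'
  #10 SA[10]=14  'cb'
  #11 SA[11]=0  'cbbcabbdadbcdacb'
  #12 SA[12]=11  'cdacb'
  #13 SA[13]=12  'dacb'
  #14 SA[14]=7  'dadbcdacb'
  #15 SA[15]=9  'dbcdacb'

SA = [4, 13, 8, 15, 1, 5, 2, 10, 6, 3, 14, 0, 11, 12, 7, 9]
[i] adj suffixes → lcp
  [1] 4/13 → 1 ('a')
  [2] 13/8 → 1 ('a')
  [3] 8/15 → 0 ('')
  [4] 15/1 → 1 ('b')
  [5] 1/5 → 2 ('bb')
  [6] 5/2 → 1 ('b')
  [7] 2/10 → 2 ('bc')
  [8] 10/6 → 1 ('b')
  [9] 6/3 → 0 ('')
  [10] 3/14 → 1 ('c')
  [11] 14/0 → 2 ('cb')
  [12] 0/11 → 1 ('c')
  [13] 11/12 → 0 ('')
  [14] 12/7 → 2 ('da')
  [15] 7/9 → 1 ('d')

n(n+1)/2 = 16·17/2 = 136
Σ LCP = 0 + 1 + 1 + 0 + 1 + 2 + 1 + 2 + 1 + 0 + 1 + 2 + 1 + 0 + 2 + 1 = 16
distinct = 136 − 16 = 120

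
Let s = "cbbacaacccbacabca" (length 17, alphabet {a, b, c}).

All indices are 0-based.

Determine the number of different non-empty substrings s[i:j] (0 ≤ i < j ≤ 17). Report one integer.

129

sorted suffixes:
  #0 SA[0]=16  'a'
  #1 SA[1]=5  'aacccbacabca'
  #2 SA[2]=13  'abca'
  #3 SA[3]=3  'acaacccbacabca'
  #4 SA[4]=11  'acabca'
  #5 SA[5]=6  'acccbacabca'
  #6 SA[6]=2  'bacaacccbacabca'
  #7 SA[7]=10  'bacabca'
  #8 SA[8]=1  'bbacaacccbacabca'
  #9 SA[9]=14  'bca'
  #10 SA[10]=15  'ca'
  #11 SA[11]=4  'caacccbacabca'
  #12 SA[12]=12  'cabca'
  #13 SA[13]=9  'cbacabca'
  #14 SA[14]=0  'cbbacaacccbacabca'
  #15 SA[15]=8  'ccbacabca'
  #16 SA[16]=7  'cccbacabca'

SA = [16, 5, 13, 3, 11, 6, 2, 10, 1, 14, 15, 4, 12, 9, 0, 8, 7]
[i] adj suffixes → lcp
  [1] 16/5 → 1 ('a')
  [2] 5/13 → 1 ('a')
  [3] 13/3 → 1 ('a')
  [4] 3/11 → 3 ('aca')
  [5] 11/6 → 2 ('ac')
  [6] 6/2 → 0 ('')
  [7] 2/10 → 4 ('baca')
  [8] 10/1 → 1 ('b')
  [9] 1/14 → 1 ('b')
  [10] 14/15 → 0 ('')
  [11] 15/4 → 2 ('ca')
  [12] 4/12 → 2 ('ca')
  [13] 12/9 → 1 ('c')
  [14] 9/0 → 2 ('cb')
  [15] 0/8 → 1 ('c')
  [16] 8/7 → 2 ('cc')

n(n+1)/2 = 17·18/2 = 153
Σ LCP = 0 + 1 + 1 + 1 + 3 + 2 + 0 + 4 + 1 + 1 + 0 + 2 + 2 + 1 + 2 + 1 + 2 = 24
distinct = 153 − 24 = 129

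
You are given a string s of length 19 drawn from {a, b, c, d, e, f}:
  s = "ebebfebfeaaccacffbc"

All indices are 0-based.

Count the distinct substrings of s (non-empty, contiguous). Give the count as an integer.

sorted suffixes:
  #0 SA[0]=9  'aaccacffbc'
  #1 SA[1]=10  'accacffbc'
  #2 SA[2]=13  'acffbc'
  #3 SA[3]=17  'bc'
  #4 SA[4]=1  'bebfebfeaaccacffbc'
  #5 SA[5]=6  'bfeaaccacffbc'
  #6 SA[6]=3  'bfebfeaaccacffbc'
  #7 SA[7]=18  'c'
  #8 SA[8]=12  'cacffbc'
  #9 SA[9]=11  'ccacffbc'
  #10 SA[10]=14  'cffbc'
  #11 SA[11]=8  'eaaccacffbc'
  #12 SA[12]=0  'ebebfebfeaaccacffbc'
  #13 SA[13]=5  'ebfeaaccacffbc'
  #14 SA[14]=2  'ebfebfeaaccacffbc'
  #15 SA[15]=16  'fbc'
  #16 SA[16]=7  'feaaccacffbc'
  #17 SA[17]=4  'febfeaaccacffbc'
  #18 SA[18]=15  'ffbc'

SA = [9, 10, 13, 17, 1, 6, 3, 18, 12, 11, 14, 8, 0, 5, 2, 16, 7, 4, 15]
i: (SA[i-1],SA[i]) lcp shared
  1: (9,10) 1 'a'
  2: (10,13) 2 'ac'
  3: (13,17) 0 ''
  4: (17,1) 1 'b'
  5: (1,6) 1 'b'
  6: (6,3) 3 'bfe'
  7: (3,18) 0 ''
  8: (18,12) 1 'c'
  9: (12,11) 1 'c'
  10: (11,14) 1 'c'
  11: (14,8) 0 ''
  12: (8,0) 1 'e'
  13: (0,5) 2 'eb'
  14: (5,2) 4 'ebfe'
  15: (2,16) 0 ''
  16: (16,7) 1 'f'
  17: (7,4) 2 'fe'
  18: (4,15) 1 'f'

n(n+1)/2 = 19·20/2 = 190
Σ LCP = 0 + 1 + 2 + 0 + 1 + 1 + 3 + 0 + 1 + 1 + 1 + 0 + 1 + 2 + 4 + 0 + 1 + 2 + 1 = 22
distinct = 190 − 22 = 168

168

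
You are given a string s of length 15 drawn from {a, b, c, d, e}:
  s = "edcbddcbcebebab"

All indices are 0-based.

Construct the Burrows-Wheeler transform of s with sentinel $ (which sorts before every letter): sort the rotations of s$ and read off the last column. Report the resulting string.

rank  rotation          last
    0  $edcbddcbcebebab  b
    1  ab$edcbddcbcebeb  b
    2  b$edcbddcbcebeba  a
    3  bab$edcbddcbcebe  e
    4  bcebebab$edcbddc  c
    5  bddcbcebebab$edc  c
    6  bebab$edcbddcbce  e
    7  cbcebebab$edcbdd  d
    8  cbddcbcebebab$ed  d
    9  cebebab$edcbddcb  b
   10  dcbcebebab$edcbd  d
   11  dcbddcbcebebab$e  e
   12  ddcbcebebab$edcb  b
   13  ebab$edcbddcbceb  b
   14  ebebab$edcbddcbc  c
   15  edcbddcbcebebab$  $

bbaecceddbdebbc$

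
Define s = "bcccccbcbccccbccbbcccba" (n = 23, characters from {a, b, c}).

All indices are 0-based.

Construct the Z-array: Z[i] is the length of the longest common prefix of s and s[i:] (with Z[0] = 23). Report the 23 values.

[23, 0, 0, 0, 0, 0, 2, 0, 5, 0, 0, 0, 0, 3, 0, 0, 1, 4, 0, 0, 0, 1, 0]

Z[0]=23
i=1: outside box; Z[1]=0
i=2: outside box; Z[2]=0
i=3: outside box; Z[3]=0
i=4: outside box; Z[4]=0
i=5: outside box; Z[5]=0
i=6: outside box; Z[6]=2 scan→box=[6,8)
i=7: min(r-i=1, Z[1]=0)=0; Z[7]=0
i=8: outside box; Z[8]=5 scan→box=[8,13)
i=9: min(r-i=4, Z[1]=0)=0; Z[9]=0
i=10: min(r-i=3, Z[2]=0)=0; Z[10]=0
i=11: min(r-i=2, Z[3]=0)=0; Z[11]=0
i=12: min(r-i=1, Z[4]=0)=0; Z[12]=0
i=13: outside box; Z[13]=3 scan→box=[13,16)
i=14: min(r-i=2, Z[1]=0)=0; Z[14]=0
i=15: min(r-i=1, Z[2]=0)=0; Z[15]=0
i=16: outside box; Z[16]=1 scan→box=[16,17)
i=17: outside box; Z[17]=4 scan→box=[17,21)
i=18: min(r-i=3, Z[1]=0)=0; Z[18]=0
i=19: min(r-i=2, Z[2]=0)=0; Z[19]=0
i=20: min(r-i=1, Z[3]=0)=0; Z[20]=0
i=21: outside box; Z[21]=1 scan→box=[21,22)
i=22: outside box; Z[22]=0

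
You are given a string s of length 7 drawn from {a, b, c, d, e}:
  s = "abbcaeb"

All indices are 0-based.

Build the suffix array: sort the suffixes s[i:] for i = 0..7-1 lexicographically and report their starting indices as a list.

sorted suffixes:
  #0 SA[0]=0  'abbcaeb'
  #1 SA[1]=4  'aeb'
  #2 SA[2]=6  'b'
  #3 SA[3]=1  'bbcaeb'
  #4 SA[4]=2  'bcaeb'
  #5 SA[5]=3  'caeb'
  #6 SA[6]=5  'eb'

[0, 4, 6, 1, 2, 3, 5]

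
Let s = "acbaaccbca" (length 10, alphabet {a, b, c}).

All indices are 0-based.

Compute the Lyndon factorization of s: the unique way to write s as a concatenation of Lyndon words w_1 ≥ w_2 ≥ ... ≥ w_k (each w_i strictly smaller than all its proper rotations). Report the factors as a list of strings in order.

emit factor 1: 'acb' (i=0, period=3)
emit factor 2: 'aaccbc' (i=3, period=6)
emit factor 3: 'a' (i=9, period=1)

["acb", "aaccbc", "a"]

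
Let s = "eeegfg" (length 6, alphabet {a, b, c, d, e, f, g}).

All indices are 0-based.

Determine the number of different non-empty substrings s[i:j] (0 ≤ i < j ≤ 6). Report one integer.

rank→(start, suffix):
  0 → (0, 'eeegfg')
  1 → (1, 'eegfg')
  2 → (2, 'egfg')
  3 → (4, 'fg')
  4 → (5, 'g')
  5 → (3, 'gfg')

SA = [0, 1, 2, 4, 5, 3]
i: (SA[i-1],SA[i]) lcp shared
  1: (0,1) 2 'ee'
  2: (1,2) 1 'e'
  3: (2,4) 0 ''
  4: (4,5) 0 ''
  5: (5,3) 1 'g'

n(n+1)/2 = 6·7/2 = 21
Σ LCP = 0 + 2 + 1 + 0 + 0 + 1 = 4
distinct = 21 − 4 = 17

17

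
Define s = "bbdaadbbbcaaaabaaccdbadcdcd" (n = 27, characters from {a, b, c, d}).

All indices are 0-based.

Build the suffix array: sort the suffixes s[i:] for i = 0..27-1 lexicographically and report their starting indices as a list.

[10, 11, 12, 15, 3, 13, 16, 4, 21, 14, 20, 6, 7, 0, 8, 1, 9, 17, 25, 18, 23, 26, 2, 19, 5, 24, 22]

rank→(start, suffix):
  0 → (10, 'aaaabaaccdbadcdcd')
  1 → (11, 'aaabaaccdbadcdcd')
  2 → (12, 'aabaaccdbadcdcd')
  3 → (15, 'aaccdbadcdcd')
  4 → (3, 'aadbbbcaaaabaaccdbadcdcd')
  5 → (13, 'abaaccdbadcdcd')
  6 → (16, 'accdbadcdcd')
  7 → (4, 'adbbbcaaaabaaccdbadcdcd')
  8 → (21, 'adcdcd')
  9 → (14, 'baaccdbadcdcd')
  10 → (20, 'badcdcd')
  11 → (6, 'bbbcaaaabaaccdbadcdcd')
  12 → (7, 'bbcaaaabaaccdbadcdcd')
  13 → (0, 'bbdaadbbbcaaaabaaccdbadcdcd')
  14 → (8, 'bcaaaabaaccdbadcdcd')
  15 → (1, 'bdaadbbbcaaaabaaccdbadcdcd')
  16 → (9, 'caaaabaaccdbadcdcd')
  17 → (17, 'ccdbadcdcd')
  18 → (25, 'cd')
  19 → (18, 'cdbadcdcd')
  20 → (23, 'cdcd')
  21 → (26, 'd')
  22 → (2, 'daadbbbcaaaabaaccdbadcdcd')
  23 → (19, 'dbadcdcd')
  24 → (5, 'dbbbcaaaabaaccdbadcdcd')
  25 → (24, 'dcd')
  26 → (22, 'dcdcd')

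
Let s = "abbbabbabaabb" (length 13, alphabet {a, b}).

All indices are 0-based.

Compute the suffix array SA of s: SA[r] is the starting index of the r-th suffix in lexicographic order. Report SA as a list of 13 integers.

rank | idx | suffix
   0 |   9 | aabb
   1 |   7 | abaabb
   2 |  10 | abb
   3 |   4 | abbabaabb
   4 |   0 | abbbabbabaabb
   5 |  12 | b
   6 |   8 | baabb
   7 |   6 | babaabb
   8 |   3 | babbabaabb
   9 |  11 | bb
  10 |   5 | bbabaabb
  11 |   2 | bbabbabaabb
  12 |   1 | bbbabbabaabb

[9, 7, 10, 4, 0, 12, 8, 6, 3, 11, 5, 2, 1]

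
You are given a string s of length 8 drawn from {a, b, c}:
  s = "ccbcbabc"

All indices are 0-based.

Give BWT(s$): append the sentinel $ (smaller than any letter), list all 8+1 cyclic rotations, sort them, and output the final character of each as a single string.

rank  rotation   last
    0  $ccbcbabc  c
    1  abc$ccbcb  b
    2  babc$ccbc  c
    3  bc$ccbcba  a
    4  bcbabc$cc  c
    5  c$ccbcbab  b
    6  cbabc$ccb  b
    7  cbcbabc$c  c
    8  ccbcbabc$  $

cbcacbbc$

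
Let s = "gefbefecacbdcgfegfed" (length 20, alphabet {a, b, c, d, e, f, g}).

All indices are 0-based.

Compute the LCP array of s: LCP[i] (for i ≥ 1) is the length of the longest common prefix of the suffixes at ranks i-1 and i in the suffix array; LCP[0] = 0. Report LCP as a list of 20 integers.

rank→(start, suffix):
  0 → (8, 'acbdcgfegfed')
  1 → (10, 'bdcgfegfed')
  2 → (3, 'befecacbdcgfegfed')
  3 → (7, 'cacbdcgfegfed')
  4 → (9, 'cbdcgfegfed')
  5 → (12, 'cgfegfed')
  6 → (19, 'd')
  7 → (11, 'dcgfegfed')
  8 → (6, 'ecacbdcgfegfed')
  9 → (18, 'ed')
  10 → (1, 'efbefecacbdcgfegfed')
  11 → (4, 'efecacbdcgfegfed')
  12 → (15, 'egfed')
  13 → (2, 'fbefecacbdcgfegfed')
  14 → (5, 'fecacbdcgfegfed')
  15 → (17, 'fed')
  16 → (14, 'fegfed')
  17 → (0, 'gefbefecacbdcgfegfed')
  18 → (16, 'gfed')
  19 → (13, 'gfegfed')

SA = [8, 10, 3, 7, 9, 12, 19, 11, 6, 18, 1, 4, 15, 2, 5, 17, 14, 0, 16, 13]
i: (SA[i-1],SA[i]) lcp shared
  1: (8,10) 0 ''
  2: (10,3) 1 'b'
  3: (3,7) 0 ''
  4: (7,9) 1 'c'
  5: (9,12) 1 'c'
  6: (12,19) 0 ''
  7: (19,11) 1 'd'
  8: (11,6) 0 ''
  9: (6,18) 1 'e'
  10: (18,1) 1 'e'
  11: (1,4) 2 'ef'
  12: (4,15) 1 'e'
  13: (15,2) 0 ''
  14: (2,5) 1 'f'
  15: (5,17) 2 'fe'
  16: (17,14) 2 'fe'
  17: (14,0) 0 ''
  18: (0,16) 1 'g'
  19: (16,13) 3 'gfe'

[0, 0, 1, 0, 1, 1, 0, 1, 0, 1, 1, 2, 1, 0, 1, 2, 2, 0, 1, 3]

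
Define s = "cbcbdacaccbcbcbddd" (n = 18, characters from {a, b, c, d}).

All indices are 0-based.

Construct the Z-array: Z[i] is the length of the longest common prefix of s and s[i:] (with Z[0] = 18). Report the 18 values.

[18, 0, 2, 0, 0, 0, 1, 0, 1, 4, 0, 5, 0, 2, 0, 0, 0, 0]

Z[0]=18
i=1: fresh scan; Z[1]=0
i=2: fresh scan; Z[2]=2 scan→box=[2,4)
i=3: min(r-i=1, Z[1]=0)=0; Z[3]=0
i=4: fresh scan; Z[4]=0
i=5: fresh scan; Z[5]=0
i=6: fresh scan; Z[6]=1 scan→box=[6,7)
i=7: fresh scan; Z[7]=0
i=8: fresh scan; Z[8]=1 scan→box=[8,9)
i=9: fresh scan; Z[9]=4 scan→box=[9,13)
i=10: min(r-i=3, Z[1]=0)=0; Z[10]=0
i=11: min(r-i=2, Z[2]=2)=2; Z[11]=5 scan→box=[11,16)
i=12: min(r-i=4, Z[1]=0)=0; Z[12]=0
i=13: min(r-i=3, Z[2]=2)=2; Z[13]=2
i=14: min(r-i=2, Z[3]=0)=0; Z[14]=0
i=15: min(r-i=1, Z[4]=0)=0; Z[15]=0
i=16: fresh scan; Z[16]=0
i=17: fresh scan; Z[17]=0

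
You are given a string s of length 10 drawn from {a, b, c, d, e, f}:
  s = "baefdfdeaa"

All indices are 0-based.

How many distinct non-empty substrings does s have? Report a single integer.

sorted suffixes:
  #0 SA[0]=9  'a'
  #1 SA[1]=8  'aa'
  #2 SA[2]=1  'aefdfdeaa'
  #3 SA[3]=0  'baefdfdeaa'
  #4 SA[4]=6  'deaa'
  #5 SA[5]=4  'dfdeaa'
  #6 SA[6]=7  'eaa'
  #7 SA[7]=2  'efdfdeaa'
  #8 SA[8]=5  'fdeaa'
  #9 SA[9]=3  'fdfdeaa'

SA = [9, 8, 1, 0, 6, 4, 7, 2, 5, 3]
i: (SA[i-1],SA[i]) lcp shared
  1: (9,8) 1 'a'
  2: (8,1) 1 'a'
  3: (1,0) 0 ''
  4: (0,6) 0 ''
  5: (6,4) 1 'd'
  6: (4,7) 0 ''
  7: (7,2) 1 'e'
  8: (2,5) 0 ''
  9: (5,3) 2 'fd'

n(n+1)/2 = 10·11/2 = 55
Σ LCP = 0 + 1 + 1 + 0 + 0 + 1 + 0 + 1 + 0 + 2 = 6
distinct = 55 − 6 = 49

49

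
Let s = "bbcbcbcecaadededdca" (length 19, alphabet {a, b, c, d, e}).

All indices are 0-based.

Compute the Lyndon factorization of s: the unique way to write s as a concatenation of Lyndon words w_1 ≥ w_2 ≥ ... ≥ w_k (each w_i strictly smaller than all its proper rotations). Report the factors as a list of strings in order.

emit factor 1: 'bbcbcbcec' (i=0, period=9)
emit factor 2: 'aadededdc' (i=9, period=9)
emit factor 3: 'a' (i=18, period=1)

["bbcbcbcec", "aadededdc", "a"]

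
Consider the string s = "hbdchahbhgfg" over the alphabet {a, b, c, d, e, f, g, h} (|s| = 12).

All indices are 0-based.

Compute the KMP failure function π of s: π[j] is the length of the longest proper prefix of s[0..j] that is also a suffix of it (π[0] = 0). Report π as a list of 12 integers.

[0, 0, 0, 0, 1, 0, 1, 2, 1, 0, 0, 0]

π[0] = 0
j=1 s[j]='b': π[1]=0 (border '')
j=2 s[j]='d': π[2]=0 (border '')
j=3 s[j]='c': π[3]=0 (border '')
j=4 s[j]='h': π[4]=1 (border 'h')
j=5 s[j]='a': k: 1→0; π[5]=0 (border '')
j=6 s[j]='h': π[6]=1 (border 'h')
j=7 s[j]='b': π[7]=2 (border 'hb')
j=8 s[j]='h': k: 2→0; π[8]=1 (border 'h')
j=9 s[j]='g': k: 1→0; π[9]=0 (border '')
j=10 s[j]='f': π[10]=0 (border '')
j=11 s[j]='g': π[11]=0 (border '')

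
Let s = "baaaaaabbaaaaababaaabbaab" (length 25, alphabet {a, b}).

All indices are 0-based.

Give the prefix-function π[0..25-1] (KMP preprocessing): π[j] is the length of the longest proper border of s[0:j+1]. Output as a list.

π[0] = 0
j=1 s[j]='a': π[1]=0 (border '')
j=2 s[j]='a': π[2]=0 (border '')
j=3 s[j]='a': π[3]=0 (border '')
j=4 s[j]='a': π[4]=0 (border '')
j=5 s[j]='a': π[5]=0 (border '')
j=6 s[j]='a': π[6]=0 (border '')
j=7 s[j]='b': π[7]=1 (border 'b')
j=8 s[j]='b': k: 1→0; π[8]=1 (border 'b')
j=9 s[j]='a': π[9]=2 (border 'ba')
j=10 s[j]='a': π[10]=3 (border 'baa')
j=11 s[j]='a': π[11]=4 (border 'baaa')
j=12 s[j]='a': π[12]=5 (border 'baaaa')
j=13 s[j]='a': π[13]=6 (border 'baaaaa')
j=14 s[j]='b': k: 6→0; π[14]=1 (border 'b')
j=15 s[j]='a': π[15]=2 (border 'ba')
j=16 s[j]='b': k: 2→0; π[16]=1 (border 'b')
j=17 s[j]='a': π[17]=2 (border 'ba')
j=18 s[j]='a': π[18]=3 (border 'baa')
j=19 s[j]='a': π[19]=4 (border 'baaa')
j=20 s[j]='b': k: 4→0; π[20]=1 (border 'b')
j=21 s[j]='b': k: 1→0; π[21]=1 (border 'b')
j=22 s[j]='a': π[22]=2 (border 'ba')
j=23 s[j]='a': π[23]=3 (border 'baa')
j=24 s[j]='b': k: 3→0; π[24]=1 (border 'b')

[0, 0, 0, 0, 0, 0, 0, 1, 1, 2, 3, 4, 5, 6, 1, 2, 1, 2, 3, 4, 1, 1, 2, 3, 1]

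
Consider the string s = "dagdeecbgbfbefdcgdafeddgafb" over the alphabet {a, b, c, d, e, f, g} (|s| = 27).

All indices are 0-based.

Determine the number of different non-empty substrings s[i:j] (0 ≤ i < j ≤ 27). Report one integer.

354

sorted suffixes:
  #0 SA[0]=24  'afb'
  #1 SA[1]=18  'afeddgafb'
  #2 SA[2]=1  'agdeecbgbfbefdcgdafeddgafb'
  #3 SA[3]=26  'b'
  #4 SA[4]=11  'befdcgdafeddgafb'
  #5 SA[5]=9  'bfbefdcgdafeddgafb'
  #6 SA[6]=7  'bgbfbefdcgdafeddgafb'
  #7 SA[7]=6  'cbgbfbefdcgdafeddgafb'
  #8 SA[8]=15  'cgdafeddgafb'
  #9 SA[9]=17  'dafeddgafb'
  #10 SA[10]=0  'dagdeecbgbfbefdcgdafeddgafb'
  #11 SA[11]=14  'dcgdafeddgafb'
  #12 SA[12]=21  'ddgafb'
  #13 SA[13]=3  'deecbgbfbefdcgdafeddgafb'
  #14 SA[14]=22  'dgafb'
  #15 SA[15]=5  'ecbgbfbefdcgdafeddgafb'
  #16 SA[16]=20  'eddgafb'
  #17 SA[17]=4  'eecbgbfbefdcgdafeddgafb'
  #18 SA[18]=12  'efdcgdafeddgafb'
  #19 SA[19]=25  'fb'
  #20 SA[20]=10  'fbefdcgdafeddgafb'
  #21 SA[21]=13  'fdcgdafeddgafb'
  #22 SA[22]=19  'feddgafb'
  #23 SA[23]=23  'gafb'
  #24 SA[24]=8  'gbfbefdcgdafeddgafb'
  #25 SA[25]=16  'gdafeddgafb'
  #26 SA[26]=2  'gdeecbgbfbefdcgdafeddgafb'

SA = [24, 18, 1, 26, 11, 9, 7, 6, 15, 17, 0, 14, 21, 3, 22, 5, 20, 4, 12, 25, 10, 13, 19, 23, 8, 16, 2]
[i] adj suffixes → lcp
  [1] 24/18 → 2 ('af')
  [2] 18/1 → 1 ('a')
  [3] 1/26 → 0 ('')
  [4] 26/11 → 1 ('b')
  [5] 11/9 → 1 ('b')
  [6] 9/7 → 1 ('b')
  [7] 7/6 → 0 ('')
  [8] 6/15 → 1 ('c')
  [9] 15/17 → 0 ('')
  [10] 17/0 → 2 ('da')
  [11] 0/14 → 1 ('d')
  [12] 14/21 → 1 ('d')
  [13] 21/3 → 1 ('d')
  [14] 3/22 → 1 ('d')
  [15] 22/5 → 0 ('')
  [16] 5/20 → 1 ('e')
  [17] 20/4 → 1 ('e')
  [18] 4/12 → 1 ('e')
  [19] 12/25 → 0 ('')
  [20] 25/10 → 2 ('fb')
  [21] 10/13 → 1 ('f')
  [22] 13/19 → 1 ('f')
  [23] 19/23 → 0 ('')
  [24] 23/8 → 1 ('g')
  [25] 8/16 → 1 ('g')
  [26] 16/2 → 2 ('gd')

n(n+1)/2 = 27·28/2 = 378
Σ LCP = 0 + 2 + 1 + 0 + 1 + 1 + 1 + 0 + 1 + 0 + 2 + 1 + 1 + 1 + 1 + 0 + 1 + 1 + 1 + 0 + 2 + 1 + 1 + 0 + 1 + 1 + 2 = 24
distinct = 378 − 24 = 354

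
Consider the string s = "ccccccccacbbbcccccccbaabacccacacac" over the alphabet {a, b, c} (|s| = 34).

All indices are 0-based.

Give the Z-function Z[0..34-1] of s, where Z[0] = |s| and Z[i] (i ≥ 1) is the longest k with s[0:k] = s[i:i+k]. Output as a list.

Z[0]=34
i=1: outside box; Z[1]=7 grow→box=[1,8)
i=2: min(r-i=6, Z[1]=7)=6; Z[2]=6
i=3: min(r-i=5, Z[2]=6)=5; Z[3]=5
i=4: min(r-i=4, Z[3]=5)=4; Z[4]=4
i=5: min(r-i=3, Z[4]=4)=3; Z[5]=3
i=6: min(r-i=2, Z[5]=3)=2; Z[6]=2
i=7: min(r-i=1, Z[6]=2)=1; Z[7]=1
i=8: outside box; Z[8]=0
i=9: outside box; Z[9]=1 grow→box=[9,10)
i=10: outside box; Z[10]=0
i=11: outside box; Z[11]=0
i=12: outside box; Z[12]=0
i=13: outside box; Z[13]=7 grow→box=[13,20)
i=14: min(r-i=6, Z[1]=7)=6; Z[14]=6
i=15: min(r-i=5, Z[2]=6)=5; Z[15]=5
i=16: min(r-i=4, Z[3]=5)=4; Z[16]=4
i=17: min(r-i=3, Z[4]=4)=3; Z[17]=3
i=18: min(r-i=2, Z[5]=3)=2; Z[18]=2
i=19: min(r-i=1, Z[6]=2)=1; Z[19]=1
i=20: outside box; Z[20]=0
i=21: outside box; Z[21]=0
i=22: outside box; Z[22]=0
i=23: outside box; Z[23]=0
i=24: outside box; Z[24]=0
i=25: outside box; Z[25]=3 grow→box=[25,28)
i=26: min(r-i=2, Z[1]=7)=2; Z[26]=2
i=27: min(r-i=1, Z[2]=6)=1; Z[27]=1
i=28: outside box; Z[28]=0
i=29: outside box; Z[29]=1 grow→box=[29,30)
i=30: outside box; Z[30]=0
i=31: outside box; Z[31]=1 grow→box=[31,32)
i=32: outside box; Z[32]=0
i=33: outside box; Z[33]=1 grow→box=[33,34)

[34, 7, 6, 5, 4, 3, 2, 1, 0, 1, 0, 0, 0, 7, 6, 5, 4, 3, 2, 1, 0, 0, 0, 0, 0, 3, 2, 1, 0, 1, 0, 1, 0, 1]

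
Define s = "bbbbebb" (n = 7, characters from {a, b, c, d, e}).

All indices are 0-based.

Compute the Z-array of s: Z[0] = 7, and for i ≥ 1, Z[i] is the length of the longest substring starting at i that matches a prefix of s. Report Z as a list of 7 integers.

Z[0]=7
i=1: outside box; Z[1]=3 grow→box=[1,4)
i=2: min(r-i=2, Z[1]=3)=2; Z[2]=2
i=3: min(r-i=1, Z[2]=2)=1; Z[3]=1
i=4: outside box; Z[4]=0
i=5: outside box; Z[5]=2 grow→box=[5,7)
i=6: min(r-i=1, Z[1]=3)=1; Z[6]=1

[7, 3, 2, 1, 0, 2, 1]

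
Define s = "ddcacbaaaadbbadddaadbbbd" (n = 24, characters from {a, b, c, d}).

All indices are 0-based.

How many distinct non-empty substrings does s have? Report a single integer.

rank | idx | suffix
   0 |   6 | aaaadbbadddaadbbbd
   1 |   7 | aaadbbadddaadbbbd
   2 |   8 | aadbbadddaadbbbd
   3 |  17 | aadbbbd
   4 |   3 | acbaaaadbbadddaadbbbd
   5 |   9 | adbbadddaadbbbd
   6 |  18 | adbbbd
   7 |  13 | adddaadbbbd
   8 |   5 | baaaadbbadddaadbbbd
   9 |  12 | badddaadbbbd
  10 |  11 | bbadddaadbbbd
  11 |  20 | bbbd
  12 |  21 | bbd
  13 |  22 | bd
  14 |   2 | cacbaaaadbbadddaadbbbd
  15 |   4 | cbaaaadbbadddaadbbbd
  16 |  23 | d
  17 |  16 | daadbbbd
  18 |  10 | dbbadddaadbbbd
  19 |  19 | dbbbd
  20 |   1 | dcacbaaaadbbadddaadbbbd
  21 |  15 | ddaadbbbd
  22 |   0 | ddcacbaaaadbbadddaadbbbd
  23 |  14 | dddaadbbbd

SA = [6, 7, 8, 17, 3, 9, 18, 13, 5, 12, 11, 20, 21, 22, 2, 4, 23, 16, 10, 19, 1, 15, 0, 14]
i: (SA[i-1],SA[i]) lcp shared
  1: (6,7) 3 'aaa'
  2: (7,8) 2 'aa'
  3: (8,17) 5 'aadbb'
  4: (17,3) 1 'a'
  5: (3,9) 1 'a'
  6: (9,18) 4 'adbb'
  7: (18,13) 2 'ad'
  8: (13,5) 0 ''
  9: (5,12) 2 'ba'
  10: (12,11) 1 'b'
  11: (11,20) 2 'bb'
  12: (20,21) 2 'bb'
  13: (21,22) 1 'b'
  14: (22,2) 0 ''
  15: (2,4) 1 'c'
  16: (4,23) 0 ''
  17: (23,16) 1 'd'
  18: (16,10) 1 'd'
  19: (10,19) 3 'dbb'
  20: (19,1) 1 'd'
  21: (1,15) 1 'd'
  22: (15,0) 2 'dd'
  23: (0,14) 2 'dd'

n(n+1)/2 = 24·25/2 = 300
Σ LCP = 0 + 3 + 2 + 5 + 1 + 1 + 4 + 2 + 0 + 2 + 1 + 2 + 2 + 1 + 0 + 1 + 0 + 1 + 1 + 3 + 1 + 1 + 2 + 2 = 38
distinct = 300 − 38 = 262

262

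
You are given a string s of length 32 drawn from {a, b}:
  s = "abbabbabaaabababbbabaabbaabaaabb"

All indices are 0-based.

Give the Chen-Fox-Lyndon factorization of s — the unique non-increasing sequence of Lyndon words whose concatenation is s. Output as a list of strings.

["abb", "abb", "ab", "aaabababbbabaabbaabaaabb"]

emit factor 1: 'abb' (i=0, period=3)
emit factor 2: 'abb' (i=3, period=3)
emit factor 3: 'ab' (i=6, period=2)
emit factor 4: 'aaabababbbabaabbaabaaabb' (i=8, period=24)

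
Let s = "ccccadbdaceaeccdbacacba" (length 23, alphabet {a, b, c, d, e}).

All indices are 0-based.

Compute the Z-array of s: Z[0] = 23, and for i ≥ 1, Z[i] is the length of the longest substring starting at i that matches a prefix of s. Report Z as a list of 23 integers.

Z[0]=23
i=1: outside box; Z[1]=3 extend→box=[1,4)
i=2: min(r-i=2, Z[1]=3)=2; Z[2]=2
i=3: min(r-i=1, Z[2]=2)=1; Z[3]=1
i=4: outside box; Z[4]=0
i=5: outside box; Z[5]=0
i=6: outside box; Z[6]=0
i=7: outside box; Z[7]=0
i=8: outside box; Z[8]=0
i=9: outside box; Z[9]=1 extend→box=[9,10)
i=10: outside box; Z[10]=0
i=11: outside box; Z[11]=0
i=12: outside box; Z[12]=0
i=13: outside box; Z[13]=2 extend→box=[13,15)
i=14: min(r-i=1, Z[1]=3)=1; Z[14]=1
i=15: outside box; Z[15]=0
i=16: outside box; Z[16]=0
i=17: outside box; Z[17]=0
i=18: outside box; Z[18]=1 extend→box=[18,19)
i=19: outside box; Z[19]=0
i=20: outside box; Z[20]=1 extend→box=[20,21)
i=21: outside box; Z[21]=0
i=22: outside box; Z[22]=0

[23, 3, 2, 1, 0, 0, 0, 0, 0, 1, 0, 0, 0, 2, 1, 0, 0, 0, 1, 0, 1, 0, 0]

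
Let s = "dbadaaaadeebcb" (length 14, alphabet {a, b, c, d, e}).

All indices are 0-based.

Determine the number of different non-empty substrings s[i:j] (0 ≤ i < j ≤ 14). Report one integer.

rank→(start, suffix):
  0 → (4, 'aaaadeebcb')
  1 → (5, 'aaadeebcb')
  2 → (6, 'aadeebcb')
  3 → (2, 'adaaaadeebcb')
  4 → (7, 'adeebcb')
  5 → (13, 'b')
  6 → (1, 'badaaaadeebcb')
  7 → (11, 'bcb')
  8 → (12, 'cb')
  9 → (3, 'daaaadeebcb')
  10 → (0, 'dbadaaaadeebcb')
  11 → (8, 'deebcb')
  12 → (10, 'ebcb')
  13 → (9, 'eebcb')

SA = [4, 5, 6, 2, 7, 13, 1, 11, 12, 3, 0, 8, 10, 9]
rank  pair      lcp
   1  s[4:],s[5:]  3  'aaa'
   2  s[5:],s[6:]  2  'aa'
   3  s[6:],s[2:]  1  'a'
   4  s[2:],s[7:]  2  'ad'
   5  s[7:],s[13:]  0  ''
   6  s[13:],s[1:]  1  'b'
   7  s[1:],s[11:]  1  'b'
   8  s[11:],s[12:]  0  ''
   9  s[12:],s[3:]  0  ''
  10  s[3:],s[0:]  1  'd'
  11  s[0:],s[8:]  1  'd'
  12  s[8:],s[10:]  0  ''
  13  s[10:],s[9:]  1  'e'

n(n+1)/2 = 14·15/2 = 105
Σ LCP = 0 + 3 + 2 + 1 + 2 + 0 + 1 + 1 + 0 + 0 + 1 + 1 + 0 + 1 = 13
distinct = 105 − 13 = 92

92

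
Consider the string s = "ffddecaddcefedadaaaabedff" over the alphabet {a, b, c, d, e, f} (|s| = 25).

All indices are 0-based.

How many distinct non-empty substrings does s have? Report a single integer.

sorted suffixes:
  #0 SA[0]=16  'aaaabedff'
  #1 SA[1]=17  'aaabedff'
  #2 SA[2]=18  'aabedff'
  #3 SA[3]=19  'abedff'
  #4 SA[4]=14  'adaaaabedff'
  #5 SA[5]=6  'addcefedadaaaabedff'
  #6 SA[6]=20  'bedff'
  #7 SA[7]=5  'caddcefedadaaaabedff'
  #8 SA[8]=9  'cefedadaaaabedff'
  #9 SA[9]=15  'daaaabedff'
  #10 SA[10]=13  'dadaaaabedff'
  #11 SA[11]=8  'dcefedadaaaabedff'
  #12 SA[12]=7  'ddcefedadaaaabedff'
  #13 SA[13]=2  'ddecaddcefedadaaaabedff'
  #14 SA[14]=3  'decaddcefedadaaaabedff'
  #15 SA[15]=22  'dff'
  #16 SA[16]=4  'ecaddcefedadaaaabedff'
  #17 SA[17]=12  'edadaaaabedff'
  #18 SA[18]=21  'edff'
  #19 SA[19]=10  'efedadaaaabedff'
  #20 SA[20]=24  'f'
  #21 SA[21]=1  'fddecaddcefedadaaaabedff'
  #22 SA[22]=11  'fedadaaaabedff'
  #23 SA[23]=23  'ff'
  #24 SA[24]=0  'ffddecaddcefedadaaaabedff'

SA = [16, 17, 18, 19, 14, 6, 20, 5, 9, 15, 13, 8, 7, 2, 3, 22, 4, 12, 21, 10, 24, 1, 11, 23, 0]
rank  pair      lcp
   1  s[16:],s[17:]  3  'aaa'
   2  s[17:],s[18:]  2  'aa'
   3  s[18:],s[19:]  1  'a'
   4  s[19:],s[14:]  1  'a'
   5  s[14:],s[6:]  2  'ad'
   6  s[6:],s[20:]  0  ''
   7  s[20:],s[5:]  0  ''
   8  s[5:],s[9:]  1  'c'
   9  s[9:],s[15:]  0  ''
  10  s[15:],s[13:]  2  'da'
  11  s[13:],s[8:]  1  'd'
  12  s[8:],s[7:]  1  'd'
  13  s[7:],s[2:]  2  'dd'
  14  s[2:],s[3:]  1  'd'
  15  s[3:],s[22:]  1  'd'
  16  s[22:],s[4:]  0  ''
  17  s[4:],s[12:]  1  'e'
  18  s[12:],s[21:]  2  'ed'
  19  s[21:],s[10:]  1  'e'
  20  s[10:],s[24:]  0  ''
  21  s[24:],s[1:]  1  'f'
  22  s[1:],s[11:]  1  'f'
  23  s[11:],s[23:]  1  'f'
  24  s[23:],s[0:]  2  'ff'

n(n+1)/2 = 25·26/2 = 325
Σ LCP = 0 + 3 + 2 + 1 + 1 + 2 + 0 + 0 + 1 + 0 + 2 + 1 + 1 + 2 + 1 + 1 + 0 + 1 + 2 + 1 + 0 + 1 + 1 + 1 + 2 = 27
distinct = 325 − 27 = 298

298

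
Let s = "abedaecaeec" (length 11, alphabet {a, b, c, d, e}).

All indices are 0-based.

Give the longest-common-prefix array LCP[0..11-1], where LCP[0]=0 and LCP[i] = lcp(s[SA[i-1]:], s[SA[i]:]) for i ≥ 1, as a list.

sorted suffixes:
  #0 SA[0]=0  'abedaecaeec'
  #1 SA[1]=4  'aecaeec'
  #2 SA[2]=7  'aeec'
  #3 SA[3]=1  'bedaecaeec'
  #4 SA[4]=10  'c'
  #5 SA[5]=6  'caeec'
  #6 SA[6]=3  'daecaeec'
  #7 SA[7]=9  'ec'
  #8 SA[8]=5  'ecaeec'
  #9 SA[9]=2  'edaecaeec'
  #10 SA[10]=8  'eec'

SA = [0, 4, 7, 1, 10, 6, 3, 9, 5, 2, 8]
[i] adj suffixes → lcp
  [1] 0/4 → 1 ('a')
  [2] 4/7 → 2 ('ae')
  [3] 7/1 → 0 ('')
  [4] 1/10 → 0 ('')
  [5] 10/6 → 1 ('c')
  [6] 6/3 → 0 ('')
  [7] 3/9 → 0 ('')
  [8] 9/5 → 2 ('ec')
  [9] 5/2 → 1 ('e')
  [10] 2/8 → 1 ('e')

[0, 1, 2, 0, 0, 1, 0, 0, 2, 1, 1]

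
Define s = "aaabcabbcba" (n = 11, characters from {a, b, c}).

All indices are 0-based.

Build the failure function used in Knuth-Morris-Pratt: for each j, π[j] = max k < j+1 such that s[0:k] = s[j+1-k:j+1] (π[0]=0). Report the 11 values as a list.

π[0] = 0
j=1 s[j]='a': π[1]=1 (border 'a')
j=2 s[j]='a': π[2]=2 (border 'aa')
j=3 s[j]='b': k: 2→1→0; π[3]=0 (border '')
j=4 s[j]='c': π[4]=0 (border '')
j=5 s[j]='a': π[5]=1 (border 'a')
j=6 s[j]='b': k: 1→0; π[6]=0 (border '')
j=7 s[j]='b': π[7]=0 (border '')
j=8 s[j]='c': π[8]=0 (border '')
j=9 s[j]='b': π[9]=0 (border '')
j=10 s[j]='a': π[10]=1 (border 'a')

[0, 1, 2, 0, 0, 1, 0, 0, 0, 0, 1]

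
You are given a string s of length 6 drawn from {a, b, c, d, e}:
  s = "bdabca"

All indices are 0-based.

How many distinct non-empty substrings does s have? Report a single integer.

19

rank→(start, suffix):
  0 → (5, 'a')
  1 → (2, 'abca')
  2 → (3, 'bca')
  3 → (0, 'bdabca')
  4 → (4, 'ca')
  5 → (1, 'dabca')

SA = [5, 2, 3, 0, 4, 1]
[i] adj suffixes → lcp
  [1] 5/2 → 1 ('a')
  [2] 2/3 → 0 ('')
  [3] 3/0 → 1 ('b')
  [4] 0/4 → 0 ('')
  [5] 4/1 → 0 ('')

n(n+1)/2 = 6·7/2 = 21
Σ LCP = 0 + 1 + 0 + 1 + 0 + 0 = 2
distinct = 21 − 2 = 19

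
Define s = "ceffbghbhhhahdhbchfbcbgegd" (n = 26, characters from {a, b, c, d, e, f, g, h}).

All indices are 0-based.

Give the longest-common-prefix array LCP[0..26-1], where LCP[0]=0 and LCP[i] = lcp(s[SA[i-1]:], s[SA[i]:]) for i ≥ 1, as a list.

[0, 0, 2, 1, 2, 1, 0, 1, 1, 0, 1, 0, 1, 0, 2, 1, 0, 1, 1, 0, 1, 2, 1, 1, 1, 2]

rank | idx | suffix
   0 |  11 | ahdhbchfbcbgegd
   1 |  19 | bcbgegd
   2 |  15 | bchfbcbgegd
   3 |  21 | bgegd
   4 |   4 | bghbhhhahdhbchfbcbgegd
   5 |   7 | bhhhahdhbchfbcbgegd
   6 |  20 | cbgegd
   7 |   0 | ceffbghbhhhahdhbchfbcbgegd
   8 |  16 | chfbcbgegd
   9 |  25 | d
  10 |  13 | dhbchfbcbgegd
  11 |   1 | effbghbhhhahdhbchfbcbgegd
  12 |  23 | egd
  13 |  18 | fbcbgegd
  14 |   3 | fbghbhhhahdhbchfbcbgegd
  15 |   2 | ffbghbhhhahdhbchfbcbgegd
  16 |  24 | gd
  17 |  22 | gegd
  18 |   5 | ghbhhhahdhbchfbcbgegd
  19 |  10 | hahdhbchfbcbgegd
  20 |  14 | hbchfbcbgegd
  21 |   6 | hbhhhahdhbchfbcbgegd
  22 |  12 | hdhbchfbcbgegd
  23 |  17 | hfbcbgegd
  24 |   9 | hhahdhbchfbcbgegd
  25 |   8 | hhhahdhbchfbcbgegd

SA = [11, 19, 15, 21, 4, 7, 20, 0, 16, 25, 13, 1, 23, 18, 3, 2, 24, 22, 5, 10, 14, 6, 12, 17, 9, 8]
i: (SA[i-1],SA[i]) lcp shared
  1: (11,19) 0 ''
  2: (19,15) 2 'bc'
  3: (15,21) 1 'b'
  4: (21,4) 2 'bg'
  5: (4,7) 1 'b'
  6: (7,20) 0 ''
  7: (20,0) 1 'c'
  8: (0,16) 1 'c'
  9: (16,25) 0 ''
  10: (25,13) 1 'd'
  11: (13,1) 0 ''
  12: (1,23) 1 'e'
  13: (23,18) 0 ''
  14: (18,3) 2 'fb'
  15: (3,2) 1 'f'
  16: (2,24) 0 ''
  17: (24,22) 1 'g'
  18: (22,5) 1 'g'
  19: (5,10) 0 ''
  20: (10,14) 1 'h'
  21: (14,6) 2 'hb'
  22: (6,12) 1 'h'
  23: (12,17) 1 'h'
  24: (17,9) 1 'h'
  25: (9,8) 2 'hh'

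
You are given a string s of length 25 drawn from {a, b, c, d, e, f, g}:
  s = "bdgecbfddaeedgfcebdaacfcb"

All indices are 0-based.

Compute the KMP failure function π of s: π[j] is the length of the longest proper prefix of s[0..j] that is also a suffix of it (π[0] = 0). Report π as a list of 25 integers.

[0, 0, 0, 0, 0, 1, 0, 0, 0, 0, 0, 0, 0, 0, 0, 0, 0, 1, 2, 0, 0, 0, 0, 0, 1]

π[0] = 0
j=1 s[j]='d': π[1]=0 (border '')
j=2 s[j]='g': π[2]=0 (border '')
j=3 s[j]='e': π[3]=0 (border '')
j=4 s[j]='c': π[4]=0 (border '')
j=5 s[j]='b': π[5]=1 (border 'b')
j=6 s[j]='f': k: 1→0; π[6]=0 (border '')
j=7 s[j]='d': π[7]=0 (border '')
j=8 s[j]='d': π[8]=0 (border '')
j=9 s[j]='a': π[9]=0 (border '')
j=10 s[j]='e': π[10]=0 (border '')
j=11 s[j]='e': π[11]=0 (border '')
j=12 s[j]='d': π[12]=0 (border '')
j=13 s[j]='g': π[13]=0 (border '')
j=14 s[j]='f': π[14]=0 (border '')
j=15 s[j]='c': π[15]=0 (border '')
j=16 s[j]='e': π[16]=0 (border '')
j=17 s[j]='b': π[17]=1 (border 'b')
j=18 s[j]='d': π[18]=2 (border 'bd')
j=19 s[j]='a': k: 2→0; π[19]=0 (border '')
j=20 s[j]='a': π[20]=0 (border '')
j=21 s[j]='c': π[21]=0 (border '')
j=22 s[j]='f': π[22]=0 (border '')
j=23 s[j]='c': π[23]=0 (border '')
j=24 s[j]='b': π[24]=1 (border 'b')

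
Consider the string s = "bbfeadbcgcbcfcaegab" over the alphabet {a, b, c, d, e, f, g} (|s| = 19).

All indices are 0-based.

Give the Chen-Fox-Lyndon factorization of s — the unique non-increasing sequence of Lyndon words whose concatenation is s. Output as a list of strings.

["bbfe", "adbcgcbcfcaeg", "ab"]

emit factor 1: 'bbfe' (i=0, period=4)
emit factor 2: 'adbcgcbcfcaeg' (i=4, period=13)
emit factor 3: 'ab' (i=17, period=2)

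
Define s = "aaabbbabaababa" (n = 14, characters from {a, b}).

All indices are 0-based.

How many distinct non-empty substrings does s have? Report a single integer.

rank→(start, suffix):
  0 → (13, 'a')
  1 → (0, 'aaabbbabaababa')
  2 → (8, 'aababa')
  3 → (1, 'aabbbabaababa')
  4 → (11, 'aba')
  5 → (6, 'abaababa')
  6 → (9, 'ababa')
  7 → (2, 'abbbabaababa')
  8 → (12, 'ba')
  9 → (7, 'baababa')
  10 → (10, 'baba')
  11 → (5, 'babaababa')
  12 → (4, 'bbabaababa')
  13 → (3, 'bbbabaababa')

SA = [13, 0, 8, 1, 11, 6, 9, 2, 12, 7, 10, 5, 4, 3]
i: (SA[i-1],SA[i]) lcp shared
  1: (13,0) 1 'a'
  2: (0,8) 2 'aa'
  3: (8,1) 3 'aab'
  4: (1,11) 1 'a'
  5: (11,6) 3 'aba'
  6: (6,9) 3 'aba'
  7: (9,2) 2 'ab'
  8: (2,12) 0 ''
  9: (12,7) 2 'ba'
  10: (7,10) 2 'ba'
  11: (10,5) 4 'baba'
  12: (5,4) 1 'b'
  13: (4,3) 2 'bb'

n(n+1)/2 = 14·15/2 = 105
Σ LCP = 0 + 1 + 2 + 3 + 1 + 3 + 3 + 2 + 0 + 2 + 2 + 4 + 1 + 2 = 26
distinct = 105 − 26 = 79

79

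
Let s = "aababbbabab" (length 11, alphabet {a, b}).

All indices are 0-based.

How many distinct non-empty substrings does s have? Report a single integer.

rank | idx | suffix
   0 |   0 | aababbbabab
   1 |   9 | ab
   2 |   7 | abab
   3 |   1 | ababbbabab
   4 |   3 | abbbabab
   5 |  10 | b
   6 |   8 | bab
   7 |   6 | babab
   8 |   2 | babbbabab
   9 |   5 | bbabab
  10 |   4 | bbbabab

SA = [0, 9, 7, 1, 3, 10, 8, 6, 2, 5, 4]
rank  pair      lcp
   1  s[0:],s[9:]  1  'a'
   2  s[9:],s[7:]  2  'ab'
   3  s[7:],s[1:]  4  'abab'
   4  s[1:],s[3:]  2  'ab'
   5  s[3:],s[10:]  0  ''
   6  s[10:],s[8:]  1  'b'
   7  s[8:],s[6:]  3  'bab'
   8  s[6:],s[2:]  3  'bab'
   9  s[2:],s[5:]  1  'b'
  10  s[5:],s[4:]  2  'bb'

n(n+1)/2 = 11·12/2 = 66
Σ LCP = 0 + 1 + 2 + 4 + 2 + 0 + 1 + 3 + 3 + 1 + 2 = 19
distinct = 66 − 19 = 47

47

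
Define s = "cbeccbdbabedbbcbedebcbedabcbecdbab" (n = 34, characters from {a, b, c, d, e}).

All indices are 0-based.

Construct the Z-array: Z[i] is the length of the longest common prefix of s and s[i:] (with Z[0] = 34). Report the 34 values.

Z[0]=34
i=1: i≥r, start 0; Z[1]=0
i=2: i≥r, start 0; Z[2]=0
i=3: i≥r, start 0; Z[3]=1 grow→box=[3,4)
i=4: i≥r, start 0; Z[4]=2 grow→box=[4,6)
i=5: min(r-i=1, Z[1]=0)=0; Z[5]=0
i=6: i≥r, start 0; Z[6]=0
i=7: i≥r, start 0; Z[7]=0
i=8: i≥r, start 0; Z[8]=0
i=9: i≥r, start 0; Z[9]=0
i=10: i≥r, start 0; Z[10]=0
i=11: i≥r, start 0; Z[11]=0
i=12: i≥r, start 0; Z[12]=0
i=13: i≥r, start 0; Z[13]=0
i=14: i≥r, start 0; Z[14]=3 grow→box=[14,17)
i=15: min(r-i=2, Z[1]=0)=0; Z[15]=0
i=16: min(r-i=1, Z[2]=0)=0; Z[16]=0
i=17: i≥r, start 0; Z[17]=0
i=18: i≥r, start 0; Z[18]=0
i=19: i≥r, start 0; Z[19]=0
i=20: i≥r, start 0; Z[20]=3 grow→box=[20,23)
i=21: min(r-i=2, Z[1]=0)=0; Z[21]=0
i=22: min(r-i=1, Z[2]=0)=0; Z[22]=0
i=23: i≥r, start 0; Z[23]=0
i=24: i≥r, start 0; Z[24]=0
i=25: i≥r, start 0; Z[25]=0
i=26: i≥r, start 0; Z[26]=4 grow→box=[26,30)
i=27: min(r-i=3, Z[1]=0)=0; Z[27]=0
i=28: min(r-i=2, Z[2]=0)=0; Z[28]=0
i=29: min(r-i=1, Z[3]=1)=1; Z[29]=1
i=30: i≥r, start 0; Z[30]=0
i=31: i≥r, start 0; Z[31]=0
i=32: i≥r, start 0; Z[32]=0
i=33: i≥r, start 0; Z[33]=0

[34, 0, 0, 1, 2, 0, 0, 0, 0, 0, 0, 0, 0, 0, 3, 0, 0, 0, 0, 0, 3, 0, 0, 0, 0, 0, 4, 0, 0, 1, 0, 0, 0, 0]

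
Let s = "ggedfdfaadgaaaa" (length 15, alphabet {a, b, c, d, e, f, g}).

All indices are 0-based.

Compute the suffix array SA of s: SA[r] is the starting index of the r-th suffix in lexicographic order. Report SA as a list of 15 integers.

rank→(start, suffix):
  0 → (14, 'a')
  1 → (13, 'aa')
  2 → (12, 'aaa')
  3 → (11, 'aaaa')
  4 → (7, 'aadgaaaa')
  5 → (8, 'adgaaaa')
  6 → (5, 'dfaadgaaaa')
  7 → (3, 'dfdfaadgaaaa')
  8 → (9, 'dgaaaa')
  9 → (2, 'edfdfaadgaaaa')
  10 → (6, 'faadgaaaa')
  11 → (4, 'fdfaadgaaaa')
  12 → (10, 'gaaaa')
  13 → (1, 'gedfdfaadgaaaa')
  14 → (0, 'ggedfdfaadgaaaa')

[14, 13, 12, 11, 7, 8, 5, 3, 9, 2, 6, 4, 10, 1, 0]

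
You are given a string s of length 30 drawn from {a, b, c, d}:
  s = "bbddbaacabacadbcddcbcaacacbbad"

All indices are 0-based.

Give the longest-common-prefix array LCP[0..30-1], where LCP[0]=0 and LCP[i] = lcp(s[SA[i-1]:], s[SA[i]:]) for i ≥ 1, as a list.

sorted suffixes:
  #0 SA[0]=5  'aacabacadbcddcbcaacacbbad'
  #1 SA[1]=21  'aacacbbad'
  #2 SA[2]=8  'abacadbcddcbcaacacbbad'
  #3 SA[3]=6  'acabacadbcddcbcaacacbbad'
  #4 SA[4]=22  'acacbbad'
  #5 SA[5]=10  'acadbcddcbcaacacbbad'
  #6 SA[6]=24  'acbbad'
  #7 SA[7]=28  'ad'
  #8 SA[8]=12  'adbcddcbcaacacbbad'
  #9 SA[9]=4  'baacabacadbcddcbcaacacbbad'
  #10 SA[10]=9  'bacadbcddcbcaacacbbad'
  #11 SA[11]=27  'bad'
  #12 SA[12]=26  'bbad'
  #13 SA[13]=0  'bbddbaacabacadbcddcbcaacacbbad'
  #14 SA[14]=19  'bcaacacbbad'
  #15 SA[15]=14  'bcddcbcaacacbbad'
  #16 SA[16]=1  'bddbaacabacadbcddcbcaacacbbad'
  #17 SA[17]=20  'caacacbbad'
  #18 SA[18]=7  'cabacadbcddcbcaacacbbad'
  #19 SA[19]=23  'cacbbad'
  #20 SA[20]=11  'cadbcddcbcaacacbbad'
  #21 SA[21]=25  'cbbad'
  #22 SA[22]=18  'cbcaacacbbad'
  #23 SA[23]=15  'cddcbcaacacbbad'
  #24 SA[24]=29  'd'
  #25 SA[25]=3  'dbaacabacadbcddcbcaacacbbad'
  #26 SA[26]=13  'dbcddcbcaacacbbad'
  #27 SA[27]=17  'dcbcaacacbbad'
  #28 SA[28]=2  'ddbaacabacadbcddcbcaacacbbad'
  #29 SA[29]=16  'ddcbcaacacbbad'

SA = [5, 21, 8, 6, 22, 10, 24, 28, 12, 4, 9, 27, 26, 0, 19, 14, 1, 20, 7, 23, 11, 25, 18, 15, 29, 3, 13, 17, 2, 16]
i: (SA[i-1],SA[i]) lcp shared
  1: (5,21) 4 'aaca'
  2: (21,8) 1 'a'
  3: (8,6) 1 'a'
  4: (6,22) 3 'aca'
  5: (22,10) 3 'aca'
  6: (10,24) 2 'ac'
  7: (24,28) 1 'a'
  8: (28,12) 2 'ad'
  9: (12,4) 0 ''
  10: (4,9) 2 'ba'
  11: (9,27) 2 'ba'
  12: (27,26) 1 'b'
  13: (26,0) 2 'bb'
  14: (0,19) 1 'b'
  15: (19,14) 2 'bc'
  16: (14,1) 1 'b'
  17: (1,20) 0 ''
  18: (20,7) 2 'ca'
  19: (7,23) 2 'ca'
  20: (23,11) 2 'ca'
  21: (11,25) 1 'c'
  22: (25,18) 2 'cb'
  23: (18,15) 1 'c'
  24: (15,29) 0 ''
  25: (29,3) 1 'd'
  26: (3,13) 2 'db'
  27: (13,17) 1 'd'
  28: (17,2) 1 'd'
  29: (2,16) 2 'dd'

[0, 4, 1, 1, 3, 3, 2, 1, 2, 0, 2, 2, 1, 2, 1, 2, 1, 0, 2, 2, 2, 1, 2, 1, 0, 1, 2, 1, 1, 2]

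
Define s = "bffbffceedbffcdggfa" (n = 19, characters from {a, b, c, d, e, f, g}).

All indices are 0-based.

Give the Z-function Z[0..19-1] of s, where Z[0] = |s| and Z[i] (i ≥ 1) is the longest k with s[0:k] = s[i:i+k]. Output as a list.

[19, 0, 0, 3, 0, 0, 0, 0, 0, 0, 3, 0, 0, 0, 0, 0, 0, 0, 0]

Z[0]=19
i=1: fresh scan; Z[1]=0
i=2: fresh scan; Z[2]=0
i=3: fresh scan; Z[3]=3 grow→box=[3,6)
i=4: min(r-i=2, Z[1]=0)=0; Z[4]=0
i=5: min(r-i=1, Z[2]=0)=0; Z[5]=0
i=6: fresh scan; Z[6]=0
i=7: fresh scan; Z[7]=0
i=8: fresh scan; Z[8]=0
i=9: fresh scan; Z[9]=0
i=10: fresh scan; Z[10]=3 grow→box=[10,13)
i=11: min(r-i=2, Z[1]=0)=0; Z[11]=0
i=12: min(r-i=1, Z[2]=0)=0; Z[12]=0
i=13: fresh scan; Z[13]=0
i=14: fresh scan; Z[14]=0
i=15: fresh scan; Z[15]=0
i=16: fresh scan; Z[16]=0
i=17: fresh scan; Z[17]=0
i=18: fresh scan; Z[18]=0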